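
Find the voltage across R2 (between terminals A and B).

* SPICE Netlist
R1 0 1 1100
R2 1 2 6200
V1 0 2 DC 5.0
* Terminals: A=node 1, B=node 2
R1 and R2 are in series across V1 (node 0 → node 1 → node 2), and the output A–B is taken across R2, so this is a voltage divider.
Series current: I = V1/(R1 + R2) = 5/(1100 + 6200) = 5/7300 = 0.0006849 A
V_R2 = I × R2 = V1 × R2/(R1 + R2) = 5 × 6200/7300 = 4.247 V

Final answer: 4.247 V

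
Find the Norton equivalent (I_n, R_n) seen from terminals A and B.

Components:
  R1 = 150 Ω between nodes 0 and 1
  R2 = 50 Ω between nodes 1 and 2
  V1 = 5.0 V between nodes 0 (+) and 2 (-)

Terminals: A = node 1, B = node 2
Find the Thévenin equivalent first; then I_n = V_th/R_th and R_n = R_th.
Step 1 — V_th is the open-circuit voltage V_A - V_B (nothing connected across the terminals).
Nodal analysis, taking node 2 as the 0 V reference.
Source V1 fixes V_0 = 5 V.
KCL at each unknown node (sum of currents leaving = 0; resistances in Ω):
  Node 1: (V_1 - 5)/150 + (V_1 - 0)/50 = 0
Collecting terms: 0.02667 × V_1 = 0.03333  =>  V_1 = 1.25 V
V_th = V_1 - V_2 = 1.25 - 0 = 1.25 V
Step 2 — R_th: zero the source — replace V1 by a short circuit (node 2 merges into node 0) — and find the resistance seen between A (node 1) and B (node 0).
Reduce the network between node 1 (A) and node 0 (B) by series/parallel combination:
  Rp1 = R1 ‖ R2 (parallel, both between nodes 0 and 1) = 1/(1/150 + 1/50) = 37.5 Ω
R_th = 37.5 Ω
I_n = V_th/R_th = 1.25/37.5 = 0.03333 A, and R_n = R_th = 37.5 Ω

Final answer: I_n = 0.03333 A, R_n = 37.5 Ω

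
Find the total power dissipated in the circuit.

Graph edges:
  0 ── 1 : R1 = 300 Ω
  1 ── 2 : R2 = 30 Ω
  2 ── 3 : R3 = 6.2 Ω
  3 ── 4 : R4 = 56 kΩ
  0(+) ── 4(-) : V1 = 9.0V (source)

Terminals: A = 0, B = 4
Nodal analysis, taking node 4 as the 0 V reference.
Source V1 fixes V_0 = 9 V.
KCL at each unknown node (sum of currents leaving = 0; resistances in Ω):
  Node 1: (V_1 - 9)/300 + (V_1 - V_2)/30 = 0
  Node 2: (V_2 - V_1)/30 + (V_2 - V_3)/6.2 = 0
  Node 3: (V_3 - V_2)/6.2 + (V_3 - 0)/56000 = 0
Collecting terms (coefficients in siemens):
  0.03667·V_1 - 0.03333·V_2 = 0.03
  0.1946·V_2 - 0.03333·V_1 - 0.1613·V_3 = 0
  0.1613·V_3 - 0.1613·V_2 = 0
Solving these 3 simultaneous equations (Gaussian elimination) gives:
  V_1 = 8.952 V, V_2 = 8.947 V, V_3 = 8.946 V
Power in each resistor, P = (ΔV)²/R:
  P_R1 = (9 - 8.952)²/300 = 0.000007657 W
  P_R2 = (8.952 - 8.947)²/30 = 0.0000007657 W
  P_R3 = (8.947 - 8.946)²/6.2 = 0.0000001582 W
  P_R4 = (8.946 - 0)²/56000 = 0.001429 W
P_total = P_R1 + P_R2 + P_R3 + P_R4 = 0.001438 W

Final answer: 0.001438 W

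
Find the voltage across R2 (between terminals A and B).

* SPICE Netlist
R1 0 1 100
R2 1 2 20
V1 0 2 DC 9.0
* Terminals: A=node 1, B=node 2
R1 and R2 are in series across V1 (node 0 → node 1 → node 2), and the output A–B is taken across R2, so this is a voltage divider.
Series current: I = V1/(R1 + R2) = 9/(100 + 20) = 9/120 = 0.075 A
V_R2 = I × R2 = V1 × R2/(R1 + R2) = 9 × 20/120 = 1.5 V

Final answer: 1.5 V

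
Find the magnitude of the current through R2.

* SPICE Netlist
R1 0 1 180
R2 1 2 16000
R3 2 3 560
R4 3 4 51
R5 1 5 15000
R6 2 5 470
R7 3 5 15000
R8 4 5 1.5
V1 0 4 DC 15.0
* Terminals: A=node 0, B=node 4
Nodal analysis, taking node 4 as the 0 V reference.
Source V1 fixes V_0 = 15 V.
KCL at each unknown node (sum of currents leaving = 0; resistances in Ω):
  Node 1: (V_1 - 15)/180 + (V_1 - V_2)/16000 + (V_1 - V_5)/15000 = 0
  Node 2: (V_2 - V_1)/16000 + (V_2 - V_3)/560 + (V_2 - V_5)/470 = 0
  Node 3: (V_3 - V_2)/560 + (V_3 - 0)/51 + (V_3 - V_5)/15000 = 0
  Node 5: (V_5 - V_1)/15000 + (V_5 - V_2)/470 + (V_5 - V_3)/15000 + (V_5 - 0)/1.5 = 0
Collecting terms (coefficients in siemens):
  0.005685·V_1 - 0.0000625·V_2 - 0.00006667·V_5 = 0.08333
  0.003976·V_2 - 0.0000625·V_1 - 0.001786·V_3 - 0.002128·V_5 = 0
  0.02146·V_3 - 0.001786·V_2 - 0.00006667·V_5 = 0
  0.6689·V_5 - 0.00006667·V_1 - 0.002128·V_2 - 0.00006667·V_3 = 0
Solving these 4 simultaneous equations (Gaussian elimination) gives:
  V_1 = 14.66 V, V_2 = 0.2407 V, V_3 = 0.02003 V, V_5 = 0.002229 V
I_R2 = (V_1 - V_2)/R2 = (14.66 - 0.2407)/16000 = 0.0009013 A
|I_R2| = 0.0009013 A

Final answer: |I_R2| = 0.0009013 A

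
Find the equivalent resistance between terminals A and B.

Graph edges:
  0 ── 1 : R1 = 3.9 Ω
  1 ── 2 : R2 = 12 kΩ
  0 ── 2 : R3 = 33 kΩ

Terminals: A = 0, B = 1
Reduce the network between node 0 (A) and node 1 (B) by series/parallel combination:
  Rs1 = R3 + R2 (series, joined only at node 2) = 33000 + 12000 = 45000 Ω
  Rp1 = R1 ‖ Rs1 (parallel, both between nodes 0 and 1) = 1/(1/3.9 + 1/45000) = 3.9 Ω
R_eq = 3.9 Ω

Final answer: 3.9 Ω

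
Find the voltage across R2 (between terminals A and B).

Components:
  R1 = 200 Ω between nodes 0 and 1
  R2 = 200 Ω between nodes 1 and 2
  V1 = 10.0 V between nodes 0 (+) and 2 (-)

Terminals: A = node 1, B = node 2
R1 and R2 are in series across V1 (node 0 → node 1 → node 2), and the output A–B is taken across R2, so this is a voltage divider.
Series current: I = V1/(R1 + R2) = 10/(200 + 200) = 10/400 = 0.025 A
V_R2 = I × R2 = V1 × R2/(R1 + R2) = 10 × 200/400 = 5 V

Final answer: 5 V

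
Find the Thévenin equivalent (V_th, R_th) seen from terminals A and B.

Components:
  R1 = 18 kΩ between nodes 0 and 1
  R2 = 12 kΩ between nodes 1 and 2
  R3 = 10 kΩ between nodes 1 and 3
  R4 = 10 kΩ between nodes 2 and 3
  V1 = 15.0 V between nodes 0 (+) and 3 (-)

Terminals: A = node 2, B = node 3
Step 1 — V_th is the open-circuit voltage V_A - V_B (nothing connected across the terminals).
Nodal analysis, taking node 3 as the 0 V reference.
Source V1 fixes V_0 = 15 V.
KCL at each unknown node (sum of currents leaving = 0; resistances in Ω):
  Node 1: (V_1 - 15)/18000 + (V_1 - V_2)/12000 + (V_1 - 0)/10000 = 0
  Node 2: (V_2 - V_1)/12000 + (V_2 - 0)/10000 = 0
Collecting terms (coefficients in siemens):
  0.0002389·V_1 - 0.00008333·V_2 = 0.0008333
  0.0001833·V_2 - 0.00008333·V_1 = 0
Determinant D = (0.0002389)(0.0001833) - (-0.00008333)(-0.00008333) = 0.00000003685
V_1 = [(0.0008333)(0.0001833) - (-0.00008333)(0)]/D = 4.146 V
V_2 = [(0.0002389)(0) - (0.0008333)(-0.00008333)]/D = 1.884 V
V_th = V_2 - V_3 = 1.884 - 0 = 1.884 V
Step 2 — R_th: zero the source — replace V1 by a short circuit (node 3 merges into node 0) — and find the resistance seen between A (node 2) and B (node 0).
Reduce the network between node 2 (A) and node 0 (B) by series/parallel combination:
  Rp1 = R1 ‖ R3 (parallel, both between nodes 0 and 1) = 1/(1/18000 + 1/10000) = 6429 Ω
  Rs1 = R2 + Rp1 (series, joined only at node 1) = 12000 + 6429 = 18430 Ω
  Rp2 = R4 ‖ Rs1 (parallel, both between nodes 0 and 2) = 1/(1/10000 + 1/18430) = 6482 Ω
R_th = 6.482 kΩ

Final answer: V_th = 1.884 V, R_th = 6.482 kΩ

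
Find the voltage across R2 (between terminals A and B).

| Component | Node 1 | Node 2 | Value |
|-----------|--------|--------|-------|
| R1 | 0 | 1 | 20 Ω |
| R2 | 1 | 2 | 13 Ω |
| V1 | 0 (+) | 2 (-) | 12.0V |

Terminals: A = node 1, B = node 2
R1 and R2 are in series across V1 (node 0 → node 1 → node 2), and the output A–B is taken across R2, so this is a voltage divider.
Series current: I = V1/(R1 + R2) = 12/(20 + 13) = 12/33 = 0.3636 A
V_R2 = I × R2 = V1 × R2/(R1 + R2) = 12 × 13/33 = 4.727 V

Final answer: 4.727 V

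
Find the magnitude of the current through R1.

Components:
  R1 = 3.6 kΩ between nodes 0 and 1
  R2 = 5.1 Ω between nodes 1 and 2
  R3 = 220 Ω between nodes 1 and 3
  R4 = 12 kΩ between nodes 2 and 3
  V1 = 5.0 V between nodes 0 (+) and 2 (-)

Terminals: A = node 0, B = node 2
Nodal analysis, taking node 2 as the 0 V reference.
Source V1 fixes V_0 = 5 V.
KCL at each unknown node (sum of currents leaving = 0; resistances in Ω):
  Node 1: (V_1 - 5)/3600 + (V_1 - 0)/5.1 + (V_1 - V_3)/220 = 0
  Node 3: (V_3 - V_1)/220 + (V_3 - 0)/12000 = 0
Collecting terms (coefficients in siemens):
  0.2009·V_1 - 0.004545·V_3 = 0.001389
  0.004629·V_3 - 0.004545·V_1 = 0
Determinant D = (0.2009)(0.004629) - (-0.004545)(-0.004545) = 0.0009093
V_1 = [(0.001389)(0.004629) - (-0.004545)(0)]/D = 0.00707 V
V_3 = [(0.2009)(0) - (0.001389)(-0.004545)]/D = 0.006943 V
I_R1 = (V_0 - V_1)/R1 = (5 - 0.00707)/3600 = 0.001387 A
|I_R1| = 0.001387 A

Final answer: |I_R1| = 0.001387 A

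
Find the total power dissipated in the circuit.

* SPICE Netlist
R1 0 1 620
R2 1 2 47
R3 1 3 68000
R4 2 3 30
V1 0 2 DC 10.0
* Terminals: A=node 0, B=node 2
Nodal analysis, taking node 2 as the 0 V reference.
Source V1 fixes V_0 = 10 V.
KCL at each unknown node (sum of currents leaving = 0; resistances in Ω):
  Node 1: (V_1 - 10)/620 + (V_1 - 0)/47 + (V_1 - V_3)/68000 = 0
  Node 3: (V_3 - V_1)/68000 + (V_3 - 0)/30 = 0
Collecting terms (coefficients in siemens):
  0.0229·V_1 - 0.00001471·V_3 = 0.01613
  0.03335·V_3 - 0.00001471·V_1 = 0
Determinant D = (0.0229)(0.03335) - (-0.00001471)(-0.00001471) = 0.0007638
V_1 = [(0.01613)(0.03335) - (-0.00001471)(0)]/D = 0.7042 V
V_3 = [(0.0229)(0) - (0.01613)(-0.00001471)]/D = 0.0003105 V
Power in each resistor, P = (ΔV)²/R:
  P_R1 = (10 - 0.7042)²/620 = 0.1394 W
  P_R2 = (0.7042 - 0)²/47 = 0.01055 W
  P_R3 = (0.7042 - 0.0003105)²/68000 = 0.000007286 W
  P_R4 = (0 - 0.0003105)²/30 = 0.000000003214 W
P_total = P_R1 + P_R2 + P_R3 + P_R4 = 0.1499 W

Final answer: 0.1499 W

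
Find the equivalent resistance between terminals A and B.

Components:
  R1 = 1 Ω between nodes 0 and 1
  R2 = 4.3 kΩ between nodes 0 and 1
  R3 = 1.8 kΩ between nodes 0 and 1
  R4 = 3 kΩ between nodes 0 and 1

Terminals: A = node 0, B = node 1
Reduce the network between node 0 (A) and node 1 (B) by series/parallel combination:
  Rp1 = R1 ‖ R2 ‖ R3 ‖ R4 (parallel, all between nodes 0 and 1) = 1/(1/1 + 1/4300 + 1/1800 + 1/3000) = 0.9989 Ω
R_eq = 0.9989 Ω

Final answer: 0.9989 Ω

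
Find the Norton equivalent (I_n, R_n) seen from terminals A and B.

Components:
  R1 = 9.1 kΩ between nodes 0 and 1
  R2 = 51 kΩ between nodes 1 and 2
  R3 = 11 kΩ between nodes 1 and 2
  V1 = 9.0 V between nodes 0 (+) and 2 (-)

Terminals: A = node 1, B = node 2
Find the Thévenin equivalent first; then I_n = V_th/R_th and R_n = R_th.
Step 1 — V_th is the open-circuit voltage V_A - V_B (nothing connected across the terminals).
Nodal analysis, taking node 2 as the 0 V reference.
Source V1 fixes V_0 = 9 V.
KCL at each unknown node (sum of currents leaving = 0; resistances in Ω):
  Node 1: (V_1 - 9)/9100 + (V_1 - 0)/51000 + (V_1 - 0)/11000 = 0
Collecting terms: 0.0002204 × V_1 = 0.000989  =>  V_1 = 4.487 V
V_th = V_1 - V_2 = 4.487 - 0 = 4.487 V
Step 2 — R_th: zero the source — replace V1 by a short circuit (node 2 merges into node 0) — and find the resistance seen between A (node 1) and B (node 0).
Reduce the network between node 1 (A) and node 0 (B) by series/parallel combination:
  Rp1 = R1 ‖ R2 ‖ R3 (parallel, all between nodes 0 and 1) = 1/(1/9100 + 1/51000 + 1/11000) = 4537 Ω
R_th = 4.537 kΩ
I_n = V_th/R_th = 4.487/4537 = 0.000989 A, and R_n = R_th = 4.537 kΩ

Final answer: I_n = 0.000989 A, R_n = 4.537 kΩ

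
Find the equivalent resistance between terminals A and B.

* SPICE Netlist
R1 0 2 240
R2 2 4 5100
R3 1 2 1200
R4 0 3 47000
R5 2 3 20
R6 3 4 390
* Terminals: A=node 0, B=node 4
The network is not a plain series/parallel combination. Inject a 1 A test current into terminal A (node 0) and return it from terminal B (node 4); then R_eq = V_A / (1 A).
Nodal analysis, taking node 4 as the 0 V reference.
Current source I_test pushes 1 A into node 0 and draws it out of node 4.
KCL at each unknown node (sum of currents leaving = 0; resistances in Ω):
  Node 0: (V_0 - V_2)/240 + (V_0 - V_3)/47000 - 1 = 0
  Node 1: (V_1 - V_2)/1200 = 0
  Node 2: (V_2 - V_0)/240 + (V_2 - V_1)/1200 + (V_2 - 0)/5100 + (V_2 - V_3)/20 = 0
  Node 3: (V_3 - V_0)/47000 + (V_3 - V_2)/20 + (V_3 - 0)/390 = 0
Collecting terms (coefficients in siemens):
  0.004188·V_0 - 0.004167·V_2 - 0.00002128·V_3 = 1
  0.0008333·V_1 - 0.0008333·V_2 = 0
  0.0552·V_2 - 0.004167·V_0 - 0.0008333·V_1 - 0.05·V_3 = 0
  0.05259·V_3 - 0.00002128·V_0 - 0.05·V_2 = 0
Solving these 4 simultaneous equations (Gaussian elimination) gives:
  V_0 = 618.1 V, V_1 = 379.4 V, V_2 = 379.4 V, V_3 = 361 V
R_eq = V_0 / 1 A = 618.1 Ω

Final answer: 618.1 Ω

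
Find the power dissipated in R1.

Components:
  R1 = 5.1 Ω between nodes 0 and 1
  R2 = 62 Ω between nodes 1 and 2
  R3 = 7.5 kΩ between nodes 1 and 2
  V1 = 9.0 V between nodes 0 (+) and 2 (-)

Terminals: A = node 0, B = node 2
Nodal analysis, taking node 2 as the 0 V reference.
Source V1 fixes V_0 = 9 V.
KCL at each unknown node (sum of currents leaving = 0; resistances in Ω):
  Node 1: (V_1 - 9)/5.1 + (V_1 - 0)/62 + (V_1 - 0)/7500 = 0
Collecting terms: 0.2123 × V_1 = 1.765  =>  V_1 = 8.311 V
I_R1 = (V_0 - V_1)/R1 = (9 - 8.311)/5.1 = 0.1352 A
P_R1 = I_R1² × R1 = (0.1352)² × 5.1 = 0.09316 W

Final answer: 0.09316 W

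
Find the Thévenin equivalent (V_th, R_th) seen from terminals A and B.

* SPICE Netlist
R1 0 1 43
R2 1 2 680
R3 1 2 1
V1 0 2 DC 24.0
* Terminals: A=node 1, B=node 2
Step 1 — V_th is the open-circuit voltage V_A - V_B (nothing connected across the terminals).
Nodal analysis, taking node 2 as the 0 V reference.
Source V1 fixes V_0 = 24 V.
KCL at each unknown node (sum of currents leaving = 0; resistances in Ω):
  Node 1: (V_1 - 24)/43 + (V_1 - 0)/680 + (V_1 - 0)/1 = 0
Collecting terms: 1.025 × V_1 = 0.5581  =>  V_1 = 0.5447 V
V_th = V_1 - V_2 = 0.5447 - 0 = 0.5447 V
Step 2 — R_th: zero the source — replace V1 by a short circuit (node 2 merges into node 0) — and find the resistance seen between A (node 1) and B (node 0).
Reduce the network between node 1 (A) and node 0 (B) by series/parallel combination:
  Rp1 = R1 ‖ R2 ‖ R3 (parallel, all between nodes 0 and 1) = 1/(1/43 + 1/680 + 1/1) = 0.9759 Ω
R_th = 0.9759 Ω

Final answer: V_th = 0.5447 V, R_th = 0.9759 Ω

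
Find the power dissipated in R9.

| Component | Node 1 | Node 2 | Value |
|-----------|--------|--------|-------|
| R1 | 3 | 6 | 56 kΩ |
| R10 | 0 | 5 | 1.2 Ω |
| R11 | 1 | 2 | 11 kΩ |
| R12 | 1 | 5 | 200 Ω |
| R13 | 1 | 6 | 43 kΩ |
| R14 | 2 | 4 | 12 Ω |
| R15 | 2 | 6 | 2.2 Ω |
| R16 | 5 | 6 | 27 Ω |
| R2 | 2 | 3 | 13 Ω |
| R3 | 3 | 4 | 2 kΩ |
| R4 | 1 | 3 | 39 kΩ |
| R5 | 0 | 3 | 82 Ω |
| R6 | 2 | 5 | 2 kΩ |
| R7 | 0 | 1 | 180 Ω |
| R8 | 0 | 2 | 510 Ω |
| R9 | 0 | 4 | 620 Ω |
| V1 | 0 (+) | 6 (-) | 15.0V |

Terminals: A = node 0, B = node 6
Nodal analysis, taking node 6 as the 0 V reference.
Source V1 fixes V_0 = 15 V.
KCL at each unknown node (sum of currents leaving = 0; resistances in Ω):
  Node 1: (V_1 - V_3)/39000 + (V_1 - 15)/180 + (V_1 - V_2)/11000 + (V_1 - V_5)/200 + (V_1 - 0)/43000 = 0
  Node 2: (V_2 - V_3)/13 + (V_2 - V_5)/2000 + (V_2 - 15)/510 + (V_2 - V_1)/11000 + (V_2 - V_4)/12 + (V_2 - 0)/2.2 = 0
  Node 3: (V_3 - 0)/56000 + (V_3 - V_2)/13 + (V_3 - V_4)/2000 + (V_3 - V_1)/39000 + (V_3 - 15)/82 = 0
  Node 4: (V_4 - V_3)/2000 + (V_4 - 15)/620 + (V_4 - V_2)/12 = 0
  Node 5: (V_5 - V_2)/2000 + (V_5 - 15)/1.2 + (V_5 - V_1)/200 + (V_5 - 0)/27 = 0
Collecting terms (coefficients in siemens):
  0.0107·V_1 - 0.00009091·V_2 - 0.00002564·V_3 - 0.005·V_5 = 0.08333
  0.6174·V_2 - 0.00009091·V_1 - 0.07692·V_3 - 0.08333·V_4 - 0.0005·V_5 = 0.02941
  0.08966·V_3 - 0.00002564·V_1 - 0.07692·V_2 - 0.0005·V_4 = 0.1829
  0.08545·V_4 - 0.08333·V_2 - 0.0005·V_3 = 0.02419
  0.8759·V_5 - 0.005·V_1 - 0.0005·V_2 = 12.5
Solving these 5 simultaneous equations (Gaussian elimination) gives:
  V_1 = 14.51 V, V_2 = 0.4686 V, V_3 = 2.451 V, V_4 = 0.7545 V
  V_5 = 14.35 V
I_R9 = (V_0 - V_4)/R9 = (15 - 0.7545)/620 = 0.02298 A
P_R9 = I_R9² × R9 = (0.02298)² × 620 = 0.3273 W

Final answer: 0.3273 W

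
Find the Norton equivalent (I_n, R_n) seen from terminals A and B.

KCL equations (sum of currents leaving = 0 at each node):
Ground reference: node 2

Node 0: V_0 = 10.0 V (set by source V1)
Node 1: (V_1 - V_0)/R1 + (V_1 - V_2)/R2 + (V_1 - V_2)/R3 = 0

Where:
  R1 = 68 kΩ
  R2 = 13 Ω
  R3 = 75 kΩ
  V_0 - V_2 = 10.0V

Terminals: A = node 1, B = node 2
Find the Thévenin equivalent first; then I_n = V_th/R_th and R_n = R_th.
Step 1 — V_th is the open-circuit voltage V_A - V_B (nothing connected across the terminals).
Nodal analysis, taking node 2 as the 0 V reference.
Source V1 fixes V_0 = 10 V.
KCL at each unknown node (sum of currents leaving = 0; resistances in Ω):
  Node 1: (V_1 - 10)/68000 + (V_1 - 0)/13 + (V_1 - 0)/75000 = 0
Collecting terms: 0.07695 × V_1 = 0.0001471  =>  V_1 = 0.001911 V
V_th = V_1 - V_2 = 0.001911 - 0 = 0.001911 V
Step 2 — R_th: zero the source — replace V1 by a short circuit (node 2 merges into node 0) — and find the resistance seen between A (node 1) and B (node 0).
Reduce the network between node 1 (A) and node 0 (B) by series/parallel combination:
  Rp1 = R1 ‖ R2 ‖ R3 (parallel, all between nodes 0 and 1) = 1/(1/68000 + 1/13 + 1/75000) = 13 Ω
R_th = 13 Ω
I_n = V_th/R_th = 0.001911/13 = 0.0001471 A, and R_n = R_th = 13 Ω

Final answer: I_n = 0.0001471 A, R_n = 13 Ω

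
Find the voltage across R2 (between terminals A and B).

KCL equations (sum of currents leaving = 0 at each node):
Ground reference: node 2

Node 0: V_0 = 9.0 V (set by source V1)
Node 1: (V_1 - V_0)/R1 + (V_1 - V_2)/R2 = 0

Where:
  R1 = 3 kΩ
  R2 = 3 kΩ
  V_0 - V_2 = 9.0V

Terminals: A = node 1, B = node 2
R1 and R2 are in series across V1 (node 0 → node 1 → node 2), and the output A–B is taken across R2, so this is a voltage divider.
Series current: I = V1/(R1 + R2) = 9/(3000 + 3000) = 9/6000 = 0.0015 A
V_R2 = I × R2 = V1 × R2/(R1 + R2) = 9 × 3000/6000 = 4.5 V

Final answer: 4.5 V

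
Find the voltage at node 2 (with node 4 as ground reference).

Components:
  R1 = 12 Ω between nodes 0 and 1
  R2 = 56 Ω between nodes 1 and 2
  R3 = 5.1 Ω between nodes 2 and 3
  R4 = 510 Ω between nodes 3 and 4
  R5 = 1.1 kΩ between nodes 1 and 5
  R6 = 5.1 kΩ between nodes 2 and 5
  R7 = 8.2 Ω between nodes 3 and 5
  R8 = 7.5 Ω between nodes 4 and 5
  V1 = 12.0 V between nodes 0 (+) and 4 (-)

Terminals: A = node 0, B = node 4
Nodal analysis, taking node 4 as the 0 V reference.
Source V1 fixes V_0 = 12 V.
KCL at each unknown node (sum of currents leaving = 0; resistances in Ω):
  Node 1: (V_1 - 12)/12 + (V_1 - V_2)/56 + (V_1 - V_5)/1100 = 0
  Node 2: (V_2 - V_1)/56 + (V_2 - V_3)/5.1 + (V_2 - V_5)/5100 = 0
  Node 3: (V_3 - V_2)/5.1 + (V_3 - 0)/510 + (V_3 - V_5)/8.2 = 0
  Node 5: (V_5 - V_1)/1100 + (V_5 - V_2)/5100 + (V_5 - V_3)/8.2 + (V_5 - 0)/7.5 = 0
Collecting terms (coefficients in siemens):
  0.1021·V_1 - 0.01786·V_2 - 0.0009091·V_5 = 1
  0.2141·V_2 - 0.01786·V_1 - 0.1961·V_3 - 0.0001961·V_5 = 0
  0.32·V_3 - 0.1961·V_2 - 0.122·V_5 = 0
  0.2564·V_5 - 0.0009091·V_1 - 0.0001961·V_2 - 0.122·V_3 = 0
Solving these 4 simultaneous equations (Gaussian elimination) gives:
  V_1 = 10.29 V, V_2 = 2.782 V, V_3 = 2.1 V, V_5 = 1.038 V
The requested potential is V_2 = 2.782 V.

Final answer: V_2 = 2.782 V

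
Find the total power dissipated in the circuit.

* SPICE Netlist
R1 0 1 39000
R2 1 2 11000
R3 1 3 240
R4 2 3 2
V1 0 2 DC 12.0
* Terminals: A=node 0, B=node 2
Nodal analysis, taking node 2 as the 0 V reference.
Source V1 fixes V_0 = 12 V.
KCL at each unknown node (sum of currents leaving = 0; resistances in Ω):
  Node 1: (V_1 - 12)/39000 + (V_1 - 0)/11000 + (V_1 - V_3)/240 = 0
  Node 3: (V_3 - V_1)/240 + (V_3 - 0)/2 = 0
Collecting terms (coefficients in siemens):
  0.004283·V_1 - 0.004167·V_3 = 0.0003077
  0.5042·V_3 - 0.004167·V_1 = 0
Determinant D = (0.004283)(0.5042) - (-0.004167)(-0.004167) = 0.002142
V_1 = [(0.0003077)(0.5042) - (-0.004167)(0)]/D = 0.07242 V
V_3 = [(0.004283)(0) - (0.0003077)(-0.004167)]/D = 0.0005985 V
Power in each resistor, P = (ΔV)²/R:
  P_R1 = (12 - 0.07242)²/39000 = 0.003648 W
  P_R2 = (0.07242 - 0)²/11000 = 0.0000004768 W
  P_R3 = (0.07242 - 0.0005985)²/240 = 0.00002149 W
  P_R4 = (0 - 0.0005985)²/2 = 0.0000001791 W
P_total = P_R1 + P_R2 + P_R3 + P_R4 = 0.00367 W

Final answer: 0.00367 W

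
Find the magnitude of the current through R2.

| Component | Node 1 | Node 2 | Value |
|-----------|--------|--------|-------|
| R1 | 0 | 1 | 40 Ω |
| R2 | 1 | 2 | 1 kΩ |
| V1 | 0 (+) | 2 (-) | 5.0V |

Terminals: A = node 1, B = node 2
Nodal analysis, taking node 2 as the 0 V reference.
Source V1 fixes V_0 = 5 V.
KCL at each unknown node (sum of currents leaving = 0; resistances in Ω):
  Node 1: (V_1 - 5)/40 + (V_1 - 0)/1000 = 0
Collecting terms: 0.026 × V_1 = 0.125  =>  V_1 = 4.808 V
I_R2 = (V_1 - V_2)/R2 = (4.808 - 0)/1000 = 0.004808 A
|I_R2| = 0.004808 A

Final answer: |I_R2| = 0.004808 A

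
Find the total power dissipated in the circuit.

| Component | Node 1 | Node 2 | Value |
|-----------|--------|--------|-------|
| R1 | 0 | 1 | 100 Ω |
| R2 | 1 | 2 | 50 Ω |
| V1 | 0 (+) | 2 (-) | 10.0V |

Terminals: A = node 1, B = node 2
Nodal analysis, taking node 2 as the 0 V reference.
Source V1 fixes V_0 = 10 V.
KCL at each unknown node (sum of currents leaving = 0; resistances in Ω):
  Node 1: (V_1 - 10)/100 + (V_1 - 0)/50 = 0
Collecting terms: 0.03 × V_1 = 0.1  =>  V_1 = 3.333 V
Power in each resistor, P = (ΔV)²/R:
  P_R1 = (10 - 3.333)²/100 = 0.4444 W
  P_R2 = (3.333 - 0)²/50 = 0.2222 W
P_total = P_R1 + P_R2 = 0.6667 W

Final answer: 0.6667 W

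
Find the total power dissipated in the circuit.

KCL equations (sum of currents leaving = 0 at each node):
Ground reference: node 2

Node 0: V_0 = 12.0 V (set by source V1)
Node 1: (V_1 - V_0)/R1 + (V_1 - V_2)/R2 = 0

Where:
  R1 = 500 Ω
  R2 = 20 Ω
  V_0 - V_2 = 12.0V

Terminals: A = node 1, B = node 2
Nodal analysis, taking node 2 as the 0 V reference.
Source V1 fixes V_0 = 12 V.
KCL at each unknown node (sum of currents leaving = 0; resistances in Ω):
  Node 1: (V_1 - 12)/500 + (V_1 - 0)/20 = 0
Collecting terms: 0.052 × V_1 = 0.024  =>  V_1 = 0.4615 V
Power in each resistor, P = (ΔV)²/R:
  P_R1 = (12 - 0.4615)²/500 = 0.2663 W
  P_R2 = (0.4615 - 0)²/20 = 0.01065 W
P_total = P_R1 + P_R2 = 0.2769 W

Final answer: 0.2769 W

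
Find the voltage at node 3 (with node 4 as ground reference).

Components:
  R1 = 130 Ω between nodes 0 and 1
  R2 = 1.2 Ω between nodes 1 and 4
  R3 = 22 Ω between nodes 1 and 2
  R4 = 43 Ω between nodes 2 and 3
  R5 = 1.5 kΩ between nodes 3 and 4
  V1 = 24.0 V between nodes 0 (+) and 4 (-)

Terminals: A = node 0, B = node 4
Nodal analysis, taking node 4 as the 0 V reference.
Source V1 fixes V_0 = 24 V.
KCL at each unknown node (sum of currents leaving = 0; resistances in Ω):
  Node 1: (V_1 - 24)/130 + (V_1 - 0)/1.2 + (V_1 - V_2)/22 = 0
  Node 2: (V_2 - V_1)/22 + (V_2 - V_3)/43 = 0
  Node 3: (V_3 - V_2)/43 + (V_3 - 0)/1500 = 0
Collecting terms (coefficients in siemens):
  0.8865·V_1 - 0.04545·V_2 = 0.1846
  0.06871·V_2 - 0.04545·V_1 - 0.02326·V_3 = 0
  0.02392·V_3 - 0.02326·V_2 = 0
Solving these 3 simultaneous equations (Gaussian elimination) gives:
  V_1 = 0.2193 V, V_2 = 0.2163 V, V_3 = 0.2102 V
The requested potential is V_3 = 0.2102 V.

Final answer: V_3 = 0.2102 V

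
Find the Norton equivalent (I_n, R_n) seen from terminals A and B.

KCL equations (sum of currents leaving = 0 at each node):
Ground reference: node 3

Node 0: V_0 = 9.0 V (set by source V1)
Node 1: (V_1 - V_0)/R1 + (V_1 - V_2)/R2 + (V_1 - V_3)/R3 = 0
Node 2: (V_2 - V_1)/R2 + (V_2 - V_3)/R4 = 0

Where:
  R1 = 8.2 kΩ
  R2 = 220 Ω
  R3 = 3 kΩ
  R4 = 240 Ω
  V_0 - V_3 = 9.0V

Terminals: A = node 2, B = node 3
Find the Thévenin equivalent first; then I_n = V_th/R_th and R_n = R_th.
Step 1 — V_th is the open-circuit voltage V_A - V_B (nothing connected across the terminals).
Nodal analysis, taking node 3 as the 0 V reference.
Source V1 fixes V_0 = 9 V.
KCL at each unknown node (sum of currents leaving = 0; resistances in Ω):
  Node 1: (V_1 - 9)/8200 + (V_1 - V_2)/220 + (V_1 - 0)/3000 = 0
  Node 2: (V_2 - V_1)/220 + (V_2 - 0)/240 = 0
Collecting terms (coefficients in siemens):
  0.005001·V_1 - 0.004545·V_2 = 0.001098
  0.008712·V_2 - 0.004545·V_1 = 0
Determinant D = (0.005001)(0.008712) - (-0.004545)(-0.004545) = 0.00002291
V_1 = [(0.001098)(0.008712) - (-0.004545)(0)]/D = 0.4175 V
V_2 = [(0.005001)(0) - (0.001098)(-0.004545)]/D = 0.2178 V
V_th = V_2 - V_3 = 0.2178 - 0 = 0.2178 V
Step 2 — R_th: zero the source — replace V1 by a short circuit (node 3 merges into node 0) — and find the resistance seen between A (node 2) and B (node 0).
Reduce the network between node 2 (A) and node 0 (B) by series/parallel combination:
  Rp1 = R1 ‖ R3 (parallel, both between nodes 0 and 1) = 1/(1/8200 + 1/3000) = 2196 Ω
  Rs1 = R2 + Rp1 (series, joined only at node 1) = 220 + 2196 = 2416 Ω
  Rp2 = R4 ‖ Rs1 (parallel, both between nodes 0 and 2) = 1/(1/240 + 1/2416) = 218.3 Ω
R_th = 218.3 Ω
I_n = V_th/R_th = 0.2178/218.3 = 0.0009976 A, and R_n = R_th = 218.3 Ω

Final answer: I_n = 0.0009976 A, R_n = 218.3 Ω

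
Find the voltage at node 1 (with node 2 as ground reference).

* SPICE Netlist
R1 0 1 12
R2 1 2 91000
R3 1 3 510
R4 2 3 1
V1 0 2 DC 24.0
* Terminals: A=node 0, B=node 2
Nodal analysis, taking node 2 as the 0 V reference.
Source V1 fixes V_0 = 24 V.
KCL at each unknown node (sum of currents leaving = 0; resistances in Ω):
  Node 1: (V_1 - 24)/12 + (V_1 - 0)/91000 + (V_1 - V_3)/510 = 0
  Node 3: (V_3 - V_1)/510 + (V_3 - 0)/1 = 0
Collecting terms (coefficients in siemens):
  0.08531·V_1 - 0.001961·V_3 = 2
  1.002·V_3 - 0.001961·V_1 = 0
Determinant D = (0.08531)(1.002) - (-0.001961)(-0.001961) = 0.08547
V_1 = [(2)(1.002) - (-0.001961)(0)]/D = 23.45 V
V_3 = [(0.08531)(0) - (2)(-0.001961)]/D = 0.04588 V
The requested potential is V_1 = 23.45 V.

Final answer: V_1 = 23.45 V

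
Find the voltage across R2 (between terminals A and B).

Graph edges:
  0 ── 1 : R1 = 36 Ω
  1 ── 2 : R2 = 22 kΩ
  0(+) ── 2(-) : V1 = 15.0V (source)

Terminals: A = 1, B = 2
R1 and R2 are in series across V1 (node 0 → node 1 → node 2), and the output A–B is taken across R2, so this is a voltage divider.
Series current: I = V1/(R1 + R2) = 15/(36 + 22000) = 15/22040 = 0.0006807 A
V_R2 = I × R2 = V1 × R2/(R1 + R2) = 15 × 22000/22040 = 14.98 V

Final answer: 14.98 V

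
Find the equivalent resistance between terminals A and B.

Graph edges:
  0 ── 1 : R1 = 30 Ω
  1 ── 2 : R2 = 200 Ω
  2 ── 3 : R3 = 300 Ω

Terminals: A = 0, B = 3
Reduce the network between node 0 (A) and node 3 (B) by series/parallel combination:
  Rs1 = R1 + R2 (series, joined only at node 1) = 30 + 200 = 230 Ω
  Rs2 = R3 + Rs1 (series, joined only at node 2) = 300 + 230 = 530 Ω
R_eq = 530 Ω

Final answer: 530 Ω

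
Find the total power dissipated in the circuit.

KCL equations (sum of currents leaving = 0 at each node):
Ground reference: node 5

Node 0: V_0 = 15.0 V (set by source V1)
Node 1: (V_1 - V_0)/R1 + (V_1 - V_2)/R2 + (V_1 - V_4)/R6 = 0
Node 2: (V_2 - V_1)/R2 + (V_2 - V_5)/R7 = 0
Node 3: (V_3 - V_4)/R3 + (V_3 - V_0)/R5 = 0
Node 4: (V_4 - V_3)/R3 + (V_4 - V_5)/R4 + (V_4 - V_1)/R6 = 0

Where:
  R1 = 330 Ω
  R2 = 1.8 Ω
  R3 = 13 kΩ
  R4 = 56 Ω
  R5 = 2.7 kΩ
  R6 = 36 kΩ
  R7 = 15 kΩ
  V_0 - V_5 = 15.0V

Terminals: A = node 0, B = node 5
Nodal analysis, taking node 5 as the 0 V reference.
Source V1 fixes V_0 = 15 V.
KCL at each unknown node (sum of currents leaving = 0; resistances in Ω):
  Node 1: (V_1 - 15)/330 + (V_1 - V_2)/1.8 + (V_1 - V_4)/36000 = 0
  Node 2: (V_2 - V_1)/1.8 + (V_2 - 0)/15000 = 0
  Node 3: (V_3 - V_4)/13000 + (V_3 - 15)/2700 = 0
  Node 4: (V_4 - V_3)/13000 + (V_4 - 0)/56 + (V_4 - V_1)/36000 = 0
Collecting terms (coefficients in siemens):
  0.5586·V_1 - 0.5556·V_2 - 0.00002778·V_4 = 0.04545
  0.5556·V_2 - 0.5556·V_1 = 0
  0.0004473·V_3 - 0.00007692·V_4 = 0.005556
  0.01796·V_4 - 0.00002778·V_1 - 0.00007692·V_3 = 0
Solving these 4 simultaneous equations (Gaussian elimination) gives:
  V_1 = 14.55 V, V_2 = 14.55 V, V_3 = 12.43 V, V_4 = 0.07574 V
Power in each resistor, P = (ΔV)²/R:
  P_R1 = (15 - 14.55)²/330 = 0.0006209 W
  P_R2 = (14.55 - 14.55)²/1.8 = 0.000001693 W
  P_R3 = (12.43 - 0.07574)²/13000 = 0.01175 W
  P_R4 = (0.07574 - 0)²/56 = 0.0001025 W
  P_R5 = (15 - 12.43)²/2700 = 0.00244 W
  P_R6 = (14.55 - 0.07574)²/36000 = 0.005817 W
  P_R7 = (14.55 - 0)²/15000 = 0.0141 W
P_total = P_R1 + P_R2 + P_R3 + P_R4 + P_R5 + P_R6 + P_R7 = 0.03483 W

Final answer: 0.03483 W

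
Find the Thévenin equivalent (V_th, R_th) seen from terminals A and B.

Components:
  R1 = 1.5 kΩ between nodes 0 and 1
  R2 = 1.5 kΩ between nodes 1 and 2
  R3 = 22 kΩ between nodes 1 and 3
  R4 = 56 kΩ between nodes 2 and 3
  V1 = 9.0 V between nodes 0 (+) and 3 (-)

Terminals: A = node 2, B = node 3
Step 1 — V_th is the open-circuit voltage V_A - V_B (nothing connected across the terminals).
Nodal analysis, taking node 3 as the 0 V reference.
Source V1 fixes V_0 = 9 V.
KCL at each unknown node (sum of currents leaving = 0; resistances in Ω):
  Node 1: (V_1 - 9)/1500 + (V_1 - V_2)/1500 + (V_1 - 0)/22000 = 0
  Node 2: (V_2 - V_1)/1500 + (V_2 - 0)/56000 = 0
Collecting terms (coefficients in siemens):
  0.001379·V_1 - 0.0006667·V_2 = 0.006
  0.0006845·V_2 - 0.0006667·V_1 = 0
Determinant D = (0.001379)(0.0006845) - (-0.0006667)(-0.0006667) = 0.0000004994
V_1 = [(0.006)(0.0006845) - (-0.0006667)(0)]/D = 8.225 V
V_2 = [(0.001379)(0) - (0.006)(-0.0006667)]/D = 8.01 V
V_th = V_2 - V_3 = 8.01 - 0 = 8.01 V
Step 2 — R_th: zero the source — replace V1 by a short circuit (node 3 merges into node 0) — and find the resistance seen between A (node 2) and B (node 0).
Reduce the network between node 2 (A) and node 0 (B) by series/parallel combination:
  Rp1 = R1 ‖ R3 (parallel, both between nodes 0 and 1) = 1/(1/1500 + 1/22000) = 1404 Ω
  Rs1 = R2 + Rp1 (series, joined only at node 1) = 1500 + 1404 = 2904 Ω
  Rp2 = R4 ‖ Rs1 (parallel, both between nodes 0 and 2) = 1/(1/56000 + 1/2904) = 2761 Ω
R_th = 2.761 kΩ

Final answer: V_th = 8.01 V, R_th = 2.761 kΩ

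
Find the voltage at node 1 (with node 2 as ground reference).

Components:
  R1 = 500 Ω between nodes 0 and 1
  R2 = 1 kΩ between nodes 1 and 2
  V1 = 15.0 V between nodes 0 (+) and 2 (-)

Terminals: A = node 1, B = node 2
Nodal analysis, taking node 2 as the 0 V reference.
Source V1 fixes V_0 = 15 V.
KCL at each unknown node (sum of currents leaving = 0; resistances in Ω):
  Node 1: (V_1 - 15)/500 + (V_1 - 0)/1000 = 0
Collecting terms: 0.003 × V_1 = 0.03  =>  V_1 = 10 V
The requested potential is V_1 = 10 V.

Final answer: V_1 = 10 V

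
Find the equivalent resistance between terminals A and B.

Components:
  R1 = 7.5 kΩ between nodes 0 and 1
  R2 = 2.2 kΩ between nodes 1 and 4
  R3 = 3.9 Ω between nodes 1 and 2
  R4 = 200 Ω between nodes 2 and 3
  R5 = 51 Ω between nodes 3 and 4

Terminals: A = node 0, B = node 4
Reduce the network between node 0 (A) and node 4 (B) by series/parallel combination:
  Rs1 = R3 + R4 (series, joined only at node 2) = 3.9 + 200 = 203.9 Ω
  Rs2 = R5 + Rs1 (series, joined only at node 3) = 51 + 203.9 = 254.9 Ω
  Rp1 = R2 ‖ Rs2 (parallel, both between nodes 1 and 4) = 1/(1/2200 + 1/254.9) = 228.4 Ω
  Rs3 = R1 + Rp1 (series, joined only at node 1) = 7500 + 228.4 = 7728 Ω
R_eq = 7.728 kΩ

Final answer: 7.728 kΩ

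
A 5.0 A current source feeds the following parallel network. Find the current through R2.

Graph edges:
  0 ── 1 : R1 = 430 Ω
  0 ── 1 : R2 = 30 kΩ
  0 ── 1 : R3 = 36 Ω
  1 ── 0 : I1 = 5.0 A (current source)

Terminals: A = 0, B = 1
All resistors sit directly between nodes 0 and 1, so they are in parallel and share one voltage V; the full source current 5 A splits among them.
1/R_par = 1/430 + 1/30000 + 1/36 = 0.03014 S  =>  R_par = 33.18 Ω
V = I × R_par = 5 × 33.18 = 165.9 V
I_R2 = V/R2 = 165.9/30000 = 0.00553 A

Final answer: 0.00553 A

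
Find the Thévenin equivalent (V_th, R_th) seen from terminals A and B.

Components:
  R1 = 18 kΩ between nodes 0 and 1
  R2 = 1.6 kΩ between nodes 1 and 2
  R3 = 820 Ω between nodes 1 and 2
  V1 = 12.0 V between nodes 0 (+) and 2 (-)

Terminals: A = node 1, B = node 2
Step 1 — V_th is the open-circuit voltage V_A - V_B (nothing connected across the terminals).
Nodal analysis, taking node 2 as the 0 V reference.
Source V1 fixes V_0 = 12 V.
KCL at each unknown node (sum of currents leaving = 0; resistances in Ω):
  Node 1: (V_1 - 12)/18000 + (V_1 - 0)/1600 + (V_1 - 0)/820 = 0
Collecting terms: 0.0019 × V_1 = 0.0006667  =>  V_1 = 0.3509 V
V_th = V_1 - V_2 = 0.3509 - 0 = 0.3509 V
Step 2 — R_th: zero the source — replace V1 by a short circuit (node 2 merges into node 0) — and find the resistance seen between A (node 1) and B (node 0).
Reduce the network between node 1 (A) and node 0 (B) by series/parallel combination:
  Rp1 = R1 ‖ R2 ‖ R3 (parallel, all between nodes 0 and 1) = 1/(1/18000 + 1/1600 + 1/820) = 526.3 Ω
R_th = 526.3 Ω

Final answer: V_th = 0.3509 V, R_th = 526.3 Ω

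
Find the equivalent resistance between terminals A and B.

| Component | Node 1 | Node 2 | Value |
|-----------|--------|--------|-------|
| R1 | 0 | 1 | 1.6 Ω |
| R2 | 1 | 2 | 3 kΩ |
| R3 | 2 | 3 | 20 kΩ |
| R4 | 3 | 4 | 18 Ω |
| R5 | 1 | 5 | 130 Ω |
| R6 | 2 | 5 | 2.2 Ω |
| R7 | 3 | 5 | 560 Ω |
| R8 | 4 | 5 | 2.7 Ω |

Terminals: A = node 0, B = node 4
The network is not a plain series/parallel combination. Inject a 1 A test current into terminal A (node 0) and return it from terminal B (node 4); then R_eq = V_A / (1 A).
Nodal analysis, taking node 4 as the 0 V reference.
Current source I_test pushes 1 A into node 0 and draws it out of node 4.
KCL at each unknown node (sum of currents leaving = 0; resistances in Ω):
  Node 0: (V_0 - V_1)/1.6 - 1 = 0
  Node 1: (V_1 - V_0)/1.6 + (V_1 - V_2)/3000 + (V_1 - V_5)/130 = 0
  Node 2: (V_2 - V_1)/3000 + (V_2 - V_3)/20000 + (V_2 - V_5)/2.2 = 0
  Node 3: (V_3 - V_2)/20000 + (V_3 - 0)/18 + (V_3 - V_5)/560 = 0
  Node 5: (V_5 - V_1)/130 + (V_5 - V_2)/2.2 + (V_5 - V_3)/560 + (V_5 - 0)/2.7 = 0
Collecting terms (coefficients in siemens):
  0.625·V_0 - 0.625·V_1 = 1
  0.633·V_1 - 0.625·V_0 - 0.0003333·V_2 - 0.007692·V_5 = 0
  0.4549·V_2 - 0.0003333·V_1 - 0.00005·V_3 - 0.4545·V_5 = 0
  0.05739·V_3 - 0.00005·V_2 - 0.001786·V_5 = 0
  0.8344·V_5 - 0.007692·V_1 - 0.4545·V_2 - 0.001786·V_3 = 0
Solving these 5 simultaneous equations (Gaussian elimination) gives:
  V_0 = 128.9 V, V_1 = 127.3 V, V_2 = 2.778 V, V_3 = 0.08603 V
  V_5 = 2.687 V
R_eq = V_0 / 1 A = 128.9 Ω

Final answer: 128.9 Ω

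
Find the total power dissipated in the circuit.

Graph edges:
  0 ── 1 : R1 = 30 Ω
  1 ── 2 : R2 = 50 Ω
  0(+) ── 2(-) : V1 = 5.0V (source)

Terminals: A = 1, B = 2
Nodal analysis, taking node 2 as the 0 V reference.
Source V1 fixes V_0 = 5 V.
KCL at each unknown node (sum of currents leaving = 0; resistances in Ω):
  Node 1: (V_1 - 5)/30 + (V_1 - 0)/50 = 0
Collecting terms: 0.05333 × V_1 = 0.1667  =>  V_1 = 3.125 V
Power in each resistor, P = (ΔV)²/R:
  P_R1 = (5 - 3.125)²/30 = 0.1172 W
  P_R2 = (3.125 - 0)²/50 = 0.1953 W
P_total = P_R1 + P_R2 = 0.3125 W

Final answer: 0.3125 W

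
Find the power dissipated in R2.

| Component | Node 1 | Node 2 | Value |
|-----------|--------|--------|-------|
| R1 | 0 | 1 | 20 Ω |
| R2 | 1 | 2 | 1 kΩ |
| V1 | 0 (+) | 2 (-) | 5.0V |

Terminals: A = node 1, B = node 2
Nodal analysis, taking node 2 as the 0 V reference.
Source V1 fixes V_0 = 5 V.
KCL at each unknown node (sum of currents leaving = 0; resistances in Ω):
  Node 1: (V_1 - 5)/20 + (V_1 - 0)/1000 = 0
Collecting terms: 0.051 × V_1 = 0.25  =>  V_1 = 4.902 V
I_R2 = (V_1 - V_2)/R2 = (4.902 - 0)/1000 = 0.004902 A
P_R2 = I_R2² × R2 = (0.004902)² × 1000 = 0.02403 W

Final answer: 0.02403 W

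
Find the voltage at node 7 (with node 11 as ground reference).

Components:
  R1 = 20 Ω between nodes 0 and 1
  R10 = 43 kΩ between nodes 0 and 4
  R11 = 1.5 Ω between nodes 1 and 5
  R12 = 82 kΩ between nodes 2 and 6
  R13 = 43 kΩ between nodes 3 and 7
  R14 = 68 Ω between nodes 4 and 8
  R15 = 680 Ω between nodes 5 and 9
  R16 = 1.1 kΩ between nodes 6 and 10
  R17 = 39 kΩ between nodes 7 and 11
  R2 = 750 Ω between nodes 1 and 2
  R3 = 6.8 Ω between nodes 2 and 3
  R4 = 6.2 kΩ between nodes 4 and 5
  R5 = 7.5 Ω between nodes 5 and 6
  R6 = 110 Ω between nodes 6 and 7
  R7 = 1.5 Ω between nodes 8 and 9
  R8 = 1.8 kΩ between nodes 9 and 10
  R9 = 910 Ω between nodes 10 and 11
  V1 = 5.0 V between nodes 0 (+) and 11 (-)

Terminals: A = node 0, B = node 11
Nodal analysis, taking node 11 as the 0 V reference.
Source V1 fixes V_0 = 5 V.
KCL at each unknown node (sum of currents leaving = 0; resistances in Ω):
  Node 1: (V_1 - 5)/20 + (V_1 - V_2)/750 + (V_1 - V_5)/1.5 = 0
  Node 2: (V_2 - V_1)/750 + (V_2 - V_3)/6.8 + (V_2 - V_6)/82000 = 0
  Node 3: (V_3 - V_2)/6.8 + (V_3 - V_7)/43000 = 0
  Node 4: (V_4 - V_5)/6200 + (V_4 - 5)/43000 + (V_4 - V_8)/68 = 0
  Node 5: (V_5 - V_4)/6200 + (V_5 - V_6)/7.5 + (V_5 - V_1)/1.5 + (V_5 - V_9)/680 = 0
  Node 6: (V_6 - V_5)/7.5 + (V_6 - V_7)/110 + (V_6 - V_2)/82000 + (V_6 - V_10)/1100 = 0
  Node 7: (V_7 - V_6)/110 + (V_7 - V_3)/43000 + (V_7 - 0)/39000 = 0
  Node 8: (V_8 - V_9)/1.5 + (V_8 - V_4)/68 = 0
  Node 9: (V_9 - V_8)/1.5 + (V_9 - V_10)/1800 + (V_9 - V_5)/680 = 0
  Node 10: (V_10 - V_9)/1800 + (V_10 - 0)/910 + (V_10 - V_6)/1100 = 0
Collecting terms (coefficients in siemens):
  0.718·V_1 - 0.001333·V_2 - 0.6667·V_5 = 0.25
  0.1484·V_2 - 0.001333·V_1 - 0.1471·V_3 - 0.0000122·V_6 = 0
  0.1471·V_3 - 0.1471·V_2 - 0.00002326·V_7 = 0
  0.01489·V_4 - 0.0001613·V_5 - 0.01471·V_8 = 0.0001163
  0.8016·V_5 - 0.6667·V_1 - 0.0001613·V_4 - 0.1333·V_6 - 0.001471·V_9 = 0
  0.1433·V_6 - 0.0000122·V_2 - 0.1333·V_5 - 0.009091·V_7 - 0.0009091·V_10 = 0
  0.00914·V_7 - 0.00002326·V_3 - 0.009091·V_6 = 0
  0.6814·V_8 - 0.01471·V_4 - 0.6667·V_9 = 0
  0.6687·V_9 - 0.001471·V_5 - 0.6667·V_8 - 0.0005556·V_10 = 0
  0.002564·V_10 - 0.0009091·V_6 - 0.0005556·V_9 = 0
Solving these 10 simultaneous equations (Gaussian elimination) gives:
  V_1 = 4.939 V, V_2 = 4.938 V, V_3 = 4.938 V, V_4 = 4.378 V
  V_5 = 4.934 V, V_6 = 4.918 V, V_7 = 4.904 V, V_8 = 4.371 V
  V_9 = 4.37 V, V_10 = 2.691 V
The requested potential is V_7 = 4.904 V.

Final answer: V_7 = 4.904 V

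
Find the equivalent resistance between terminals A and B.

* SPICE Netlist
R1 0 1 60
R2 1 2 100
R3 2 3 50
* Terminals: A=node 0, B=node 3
Reduce the network between node 0 (A) and node 3 (B) by series/parallel combination:
  Rs1 = R1 + R2 (series, joined only at node 1) = 60 + 100 = 160 Ω
  Rs2 = R3 + Rs1 (series, joined only at node 2) = 50 + 160 = 210 Ω
R_eq = 210 Ω

Final answer: 210 Ω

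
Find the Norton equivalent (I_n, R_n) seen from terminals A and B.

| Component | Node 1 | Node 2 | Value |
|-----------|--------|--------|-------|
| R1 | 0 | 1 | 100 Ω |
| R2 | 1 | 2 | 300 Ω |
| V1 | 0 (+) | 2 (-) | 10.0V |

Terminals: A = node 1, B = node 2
Find the Thévenin equivalent first; then I_n = V_th/R_th and R_n = R_th.
Step 1 — V_th is the open-circuit voltage V_A - V_B (nothing connected across the terminals).
Nodal analysis, taking node 2 as the 0 V reference.
Source V1 fixes V_0 = 10 V.
KCL at each unknown node (sum of currents leaving = 0; resistances in Ω):
  Node 1: (V_1 - 10)/100 + (V_1 - 0)/300 = 0
Collecting terms: 0.01333 × V_1 = 0.1  =>  V_1 = 7.5 V
V_th = V_1 - V_2 = 7.5 - 0 = 7.5 V
Step 2 — R_th: zero the source — replace V1 by a short circuit (node 2 merges into node 0) — and find the resistance seen between A (node 1) and B (node 0).
Reduce the network between node 1 (A) and node 0 (B) by series/parallel combination:
  Rp1 = R1 ‖ R2 (parallel, both between nodes 0 and 1) = 1/(1/100 + 1/300) = 75 Ω
R_th = 75 Ω
I_n = V_th/R_th = 7.5/75 = 0.1 A, and R_n = R_th = 75 Ω

Final answer: I_n = 0.1 A, R_n = 75 Ω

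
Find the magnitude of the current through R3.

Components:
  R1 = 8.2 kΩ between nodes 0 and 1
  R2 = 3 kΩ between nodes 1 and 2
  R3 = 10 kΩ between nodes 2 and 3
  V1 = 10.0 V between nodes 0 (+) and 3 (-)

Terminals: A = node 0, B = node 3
Nodal analysis, taking node 3 as the 0 V reference.
Source V1 fixes V_0 = 10 V.
KCL at each unknown node (sum of currents leaving = 0; resistances in Ω):
  Node 1: (V_1 - 10)/8200 + (V_1 - V_2)/3000 = 0
  Node 2: (V_2 - V_1)/3000 + (V_2 - 0)/10000 = 0
Collecting terms (coefficients in siemens):
  0.0004553·V_1 - 0.0003333·V_2 = 0.00122
  0.0004333·V_2 - 0.0003333·V_1 = 0
Determinant D = (0.0004553)(0.0004333) - (-0.0003333)(-0.0003333) = 0.00000008618
V_1 = [(0.00122)(0.0004333) - (-0.0003333)(0)]/D = 6.132 V
V_2 = [(0.0004553)(0) - (0.00122)(-0.0003333)]/D = 4.717 V
I_R3 = (V_2 - V_3)/R3 = (4.717 - 0)/10000 = 0.0004717 A
|I_R3| = 0.0004717 A

Final answer: |I_R3| = 0.0004717 A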